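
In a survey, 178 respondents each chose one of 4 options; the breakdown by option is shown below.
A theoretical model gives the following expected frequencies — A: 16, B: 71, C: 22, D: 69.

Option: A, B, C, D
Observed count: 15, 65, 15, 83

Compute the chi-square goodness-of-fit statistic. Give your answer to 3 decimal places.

A: (15 − 16)²/16 = 1/16 = 0.0625
B: (65 − 71)²/71 = 36/71 = 0.5070
C: (15 − 22)²/22 = 49/22 = 2.2273
D: (83 − 69)²/69 = 196/69 = 2.8406
Sum = 5.637

5.637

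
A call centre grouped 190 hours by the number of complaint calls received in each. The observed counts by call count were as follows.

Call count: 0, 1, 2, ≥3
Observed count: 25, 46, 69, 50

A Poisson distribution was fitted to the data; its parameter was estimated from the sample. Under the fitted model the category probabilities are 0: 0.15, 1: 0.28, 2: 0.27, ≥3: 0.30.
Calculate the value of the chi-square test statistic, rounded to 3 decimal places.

Expected counts E_i = n·p_i: 190×0.15 = 28.5, 190×0.28 = 53.2, 190×0.27 = 51.3, 190×0.30 = 57.
χ² = (25−28.5)²/28.5 + (46−53.2)²/53.2 + (69−51.3)²/51.3 + (50−57)²/57
   = 0.4298 + 0.9744 + 6.1070 + 0.8596
Sum = 8.371

8.371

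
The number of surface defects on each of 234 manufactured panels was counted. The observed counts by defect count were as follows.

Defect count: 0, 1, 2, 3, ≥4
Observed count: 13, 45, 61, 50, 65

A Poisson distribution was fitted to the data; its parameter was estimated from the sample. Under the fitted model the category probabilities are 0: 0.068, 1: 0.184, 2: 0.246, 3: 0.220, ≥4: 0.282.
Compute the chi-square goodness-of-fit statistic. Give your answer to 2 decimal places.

Expected counts E_i = n·p_i: 234×0.068 = 15.912, 234×0.184 = 43.056, 234×0.246 = 57.564, 234×0.220 = 51.48, 234×0.282 = 65.988.
χ² = (13−15.912)²/15.912 + (45−43.056)²/43.056 + (61−57.564)²/57.564 + (50−51.48)²/51.48 + (65−65.988)²/65.988
   = 0.533 + 0.088 + 0.205 + 0.043 + 0.015
Sum = 0.88

0.88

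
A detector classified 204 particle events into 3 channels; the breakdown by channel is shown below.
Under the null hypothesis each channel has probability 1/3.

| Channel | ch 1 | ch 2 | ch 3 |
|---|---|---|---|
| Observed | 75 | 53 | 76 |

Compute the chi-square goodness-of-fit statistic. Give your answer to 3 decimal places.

Expected count for each of the 3 categories: 204/3 = 68.
cat         O        E   (O−E)²/E
ch 1       75       68     0.7206
ch 2       53       68     3.3088
ch 3       76       68     0.9412
Sum = 4.971

4.971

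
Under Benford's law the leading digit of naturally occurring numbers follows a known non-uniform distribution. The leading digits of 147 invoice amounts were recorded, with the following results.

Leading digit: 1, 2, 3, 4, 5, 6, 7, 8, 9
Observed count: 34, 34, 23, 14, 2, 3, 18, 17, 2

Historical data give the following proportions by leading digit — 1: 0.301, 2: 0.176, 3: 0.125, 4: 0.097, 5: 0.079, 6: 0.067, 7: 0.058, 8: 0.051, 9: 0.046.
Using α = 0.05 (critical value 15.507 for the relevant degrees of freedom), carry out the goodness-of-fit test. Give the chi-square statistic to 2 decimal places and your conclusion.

44.74; reject

Expected counts E_i = n·p_i: 147×0.301 = 44.247, 147×0.176 = 25.872, 147×0.125 = 18.375, 147×0.097 = 14.259, 147×0.079 = 11.613, 147×0.067 = 9.849, 147×0.058 = 8.526, 147×0.051 = 7.497, 147×0.046 = 6.762.
χ² = (34−44.247)²/44.247 + (34−25.872)²/25.872 + (23−18.375)²/18.375 + (14−14.259)²/14.259 + (2−11.613)²/11.613 + (3−9.849)²/9.849 + (18−8.526)²/8.526 + (17−7.497)²/7.497 + (2−6.762)²/6.762
   = 2.373 + 2.554 + 1.164 + 0.005 + 7.957 + 4.763 + 10.527 + 12.046 + 3.354
Sum = 44.74
df = 8. Since 44.74 > 15.507, we reject H₀.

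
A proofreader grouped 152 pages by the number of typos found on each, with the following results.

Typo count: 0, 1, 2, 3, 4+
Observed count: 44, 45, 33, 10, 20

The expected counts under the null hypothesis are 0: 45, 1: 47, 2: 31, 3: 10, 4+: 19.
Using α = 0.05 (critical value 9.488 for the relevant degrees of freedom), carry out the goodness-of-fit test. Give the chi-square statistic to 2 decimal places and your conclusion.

0: (44 − 45)²/45 = 1/45 = 0.022
1: (45 − 47)²/47 = 4/47 = 0.085
2: (33 − 31)²/31 = 4/31 = 0.129
3: (10 − 10)²/10 = 0/10 = 0.000
4+: (20 − 19)²/19 = 1/19 = 0.053
Sum = 0.29
df = 4. Since 0.29 < 9.488, we do not reject H₀.

0.29; do not reject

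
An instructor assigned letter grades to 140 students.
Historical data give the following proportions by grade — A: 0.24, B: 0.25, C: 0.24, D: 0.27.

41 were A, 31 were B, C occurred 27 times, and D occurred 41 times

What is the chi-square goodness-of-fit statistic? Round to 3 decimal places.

3.654

Expected counts E_i = n·p_i: 140×0.24 = 33.6, 140×0.25 = 35, 140×0.24 = 33.6, 140×0.27 = 37.8.
χ² = (41−33.6)²/33.6 + (31−35)²/35 + (27−33.6)²/33.6 + (41−37.8)²/37.8
   = 1.6298 + 0.4571 + 1.2964 + 0.2709
Sum = 3.654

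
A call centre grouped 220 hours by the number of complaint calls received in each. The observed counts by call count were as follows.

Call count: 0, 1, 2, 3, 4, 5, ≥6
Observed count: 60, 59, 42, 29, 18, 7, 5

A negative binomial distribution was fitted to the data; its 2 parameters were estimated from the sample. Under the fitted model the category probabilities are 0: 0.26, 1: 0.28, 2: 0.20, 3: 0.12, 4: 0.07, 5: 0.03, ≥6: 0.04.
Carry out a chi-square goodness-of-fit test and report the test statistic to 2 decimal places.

2.70

Expected counts E_i = n·p_i: 220×0.26 = 57.2, 220×0.28 = 61.6, 220×0.20 = 44, 220×0.12 = 26.4, 220×0.07 = 15.4, 220×0.03 = 6.6, 220×0.04 = 8.8.
cat         O        E   (O−E)²/E
0          60     57.2      0.137
1          59     61.6      0.110
2          42       44      0.091
3          29     26.4      0.256
4          18     15.4      0.439
5           7      6.6      0.024
≥6          5      8.8      1.641
Sum = 2.70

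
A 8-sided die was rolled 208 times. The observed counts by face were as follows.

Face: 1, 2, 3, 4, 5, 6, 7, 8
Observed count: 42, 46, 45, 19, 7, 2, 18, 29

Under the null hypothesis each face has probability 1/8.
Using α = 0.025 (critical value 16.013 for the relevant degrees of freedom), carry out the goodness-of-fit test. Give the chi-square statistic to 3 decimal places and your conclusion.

79.846; reject

Expected count for each of the 8 categories: 208/8 = 26.
cat         O        E   (O−E)²/E
1          42       26     9.8462
2          46       26    15.3846
3          45       26    13.8846
4          19       26     1.8846
5           7       26    13.8846
6           2       26    22.1538
7          18       26     2.4615
8          29       26     0.3462
Sum = 79.846
df = 7. Since 79.846 > 16.013, we reject H₀.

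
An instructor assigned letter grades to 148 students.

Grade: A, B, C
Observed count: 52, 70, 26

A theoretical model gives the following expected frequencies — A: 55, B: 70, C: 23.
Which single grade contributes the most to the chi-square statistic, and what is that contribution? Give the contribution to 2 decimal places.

cat         O        E   (O−E)²/E
A          52       55      0.164
B          70       70      0.000
C          26       23      0.391
The largest term is for C: 0.39.

C, 0.39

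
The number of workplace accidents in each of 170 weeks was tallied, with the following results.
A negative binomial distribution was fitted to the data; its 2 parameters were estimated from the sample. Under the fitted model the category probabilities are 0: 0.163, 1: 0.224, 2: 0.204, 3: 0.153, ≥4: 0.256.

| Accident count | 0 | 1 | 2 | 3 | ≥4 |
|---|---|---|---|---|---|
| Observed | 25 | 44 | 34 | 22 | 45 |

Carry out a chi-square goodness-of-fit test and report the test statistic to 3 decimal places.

1.867

Expected counts E_i = n·p_i: 170×0.163 = 27.71, 170×0.224 = 38.08, 170×0.204 = 34.68, 170×0.153 = 26.01, 170×0.256 = 43.52.
χ² = (25−27.71)²/27.71 + (44−38.08)²/38.08 + (34−34.68)²/34.68 + (22−26.01)²/26.01 + (45−43.52)²/43.52
   = 0.2650 + 0.9203 + 0.0133 + 0.6182 + 0.0503
Sum = 1.867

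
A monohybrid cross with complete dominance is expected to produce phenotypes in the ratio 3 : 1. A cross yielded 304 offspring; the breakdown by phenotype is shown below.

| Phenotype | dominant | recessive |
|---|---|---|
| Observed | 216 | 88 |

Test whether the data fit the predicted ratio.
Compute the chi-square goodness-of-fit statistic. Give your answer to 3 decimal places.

2.526

Ratio total = 4. Expected counts: 304×3/4 = 228, 304×1/4 = 76.
cat            O        E   (O−E)²/E
dominant     216      228     0.6316
recessive     88       76     1.8947
Sum = 2.526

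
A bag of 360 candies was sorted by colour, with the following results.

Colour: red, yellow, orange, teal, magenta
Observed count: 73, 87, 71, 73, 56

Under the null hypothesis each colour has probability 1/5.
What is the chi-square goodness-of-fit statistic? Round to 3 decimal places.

6.722

Under H₀ each category has probability 1/5, so each expected count is 360/5 = 72.
χ² = (73−72)²/72 + (87−72)²/72 + (71−72)²/72 + (73−72)²/72 + (56−72)²/72
   = 0.0139 + 3.1250 + 0.0139 + 0.0139 + 3.5556
Sum = 6.722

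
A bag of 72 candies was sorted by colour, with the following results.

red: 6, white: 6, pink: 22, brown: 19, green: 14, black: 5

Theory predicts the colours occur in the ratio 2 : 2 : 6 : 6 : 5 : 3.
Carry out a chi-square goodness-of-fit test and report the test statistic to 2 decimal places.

Ratio total = 24. Expected counts: 72×2/24 = 6, 72×2/24 = 6, 72×6/24 = 18, 72×6/24 = 18, 72×5/24 = 15, 72×3/24 = 9.
red: (6 − 6)²/6 = 0/6 = 0.000
white: (6 − 6)²/6 = 0/6 = 0.000
pink: (22 − 18)²/18 = 16/18 = 0.889
brown: (19 − 18)²/18 = 1/18 = 0.056
green: (14 − 15)²/15 = 1/15 = 0.067
black: (5 − 9)²/9 = 16/9 = 1.778
Sum = 2.79

2.79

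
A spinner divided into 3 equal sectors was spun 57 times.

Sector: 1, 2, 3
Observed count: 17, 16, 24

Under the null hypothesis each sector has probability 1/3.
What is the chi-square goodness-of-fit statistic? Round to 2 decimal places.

2.00

Under H₀ each category has probability 1/3, so each expected count is 57/3 = 19.
χ² = (17−19)²/19 + (16−19)²/19 + (24−19)²/19
   = 0.211 + 0.474 + 1.316
Sum = 2.00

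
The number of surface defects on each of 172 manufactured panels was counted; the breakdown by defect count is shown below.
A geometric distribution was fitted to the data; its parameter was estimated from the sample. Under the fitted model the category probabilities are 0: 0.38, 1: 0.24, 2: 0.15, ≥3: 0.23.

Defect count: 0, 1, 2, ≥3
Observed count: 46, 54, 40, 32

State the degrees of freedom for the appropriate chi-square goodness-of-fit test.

There are k = 4 categories and 1 parameter estimated from the data, so df = 4 − 1 − 1 = 2.

2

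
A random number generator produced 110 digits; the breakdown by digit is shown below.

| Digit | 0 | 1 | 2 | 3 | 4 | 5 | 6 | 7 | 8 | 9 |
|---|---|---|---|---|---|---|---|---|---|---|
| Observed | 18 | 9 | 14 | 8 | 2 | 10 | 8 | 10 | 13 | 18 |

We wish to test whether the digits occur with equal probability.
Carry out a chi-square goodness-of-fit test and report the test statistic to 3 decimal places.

19.636

Expected count for each of the 10 categories: 110/10 = 11.
0: (18 − 11)²/11 = 49/11 = 4.4545
1: (9 − 11)²/11 = 4/11 = 0.3636
2: (14 − 11)²/11 = 9/11 = 0.8182
3: (8 − 11)²/11 = 9/11 = 0.8182
4: (2 − 11)²/11 = 81/11 = 7.3636
5: (10 − 11)²/11 = 1/11 = 0.0909
6: (8 − 11)²/11 = 9/11 = 0.8182
7: (10 − 11)²/11 = 1/11 = 0.0909
8: (13 − 11)²/11 = 4/11 = 0.3636
9: (18 − 11)²/11 = 49/11 = 4.4545
Sum = 19.636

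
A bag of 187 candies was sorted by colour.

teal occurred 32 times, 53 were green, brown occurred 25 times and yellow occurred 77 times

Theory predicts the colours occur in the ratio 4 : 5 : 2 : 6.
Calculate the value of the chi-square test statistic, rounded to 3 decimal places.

Ratio total = 17. Expected counts: 187×4/17 = 44, 187×5/17 = 55, 187×2/17 = 22, 187×6/17 = 66.
χ² = (32−44)²/44 + (53−55)²/55 + (25−22)²/22 + (77−66)²/66
   = 3.2727 + 0.0727 + 0.4091 + 1.8333
Sum = 5.588

5.588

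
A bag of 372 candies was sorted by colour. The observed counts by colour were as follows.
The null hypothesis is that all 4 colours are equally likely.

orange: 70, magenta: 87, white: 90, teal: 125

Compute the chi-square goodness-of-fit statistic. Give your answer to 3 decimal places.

17.183

Under H₀ each category has probability 1/4, so each expected count is 372/4 = 93.
cat          O        E   (O−E)²/E
orange      70       93     5.6882
magenta     87       93     0.3871
white       90       93     0.0968
teal       125       93    11.0108
Sum = 17.183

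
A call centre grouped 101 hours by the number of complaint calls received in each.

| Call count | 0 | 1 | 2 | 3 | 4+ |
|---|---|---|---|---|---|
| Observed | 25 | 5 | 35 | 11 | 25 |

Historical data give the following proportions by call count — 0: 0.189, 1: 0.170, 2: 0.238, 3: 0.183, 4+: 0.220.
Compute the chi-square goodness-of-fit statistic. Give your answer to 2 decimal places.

18.83

Expected counts E_i = n·p_i: 101×0.189 = 19.089, 101×0.170 = 17.17, 101×0.238 = 24.038, 101×0.183 = 18.483, 101×0.220 = 22.22.
χ² = (25−19.089)²/19.089 + (5−17.17)²/17.17 + (35−24.038)²/24.038 + (11−18.483)²/18.483 + (25−22.22)²/22.22
   = 1.830 + 8.626 + 4.999 + 3.030 + 0.348
Sum = 18.83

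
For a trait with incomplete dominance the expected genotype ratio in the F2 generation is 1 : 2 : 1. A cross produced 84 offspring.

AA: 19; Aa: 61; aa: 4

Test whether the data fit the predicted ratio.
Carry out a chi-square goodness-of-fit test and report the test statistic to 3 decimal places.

22.548

Ratio total = 4. Expected counts: 84×1/4 = 21, 84×2/4 = 42, 84×1/4 = 21.
χ² = (19−21)²/21 + (61−42)²/42 + (4−21)²/21
   = 0.1905 + 8.5952 + 13.7619
Sum = 22.548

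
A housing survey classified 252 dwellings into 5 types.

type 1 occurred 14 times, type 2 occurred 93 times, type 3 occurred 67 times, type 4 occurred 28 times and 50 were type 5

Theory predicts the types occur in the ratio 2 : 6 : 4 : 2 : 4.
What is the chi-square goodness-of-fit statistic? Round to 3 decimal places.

Ratio total = 18. Expected counts: 252×2/18 = 28, 252×6/18 = 84, 252×4/18 = 56, 252×2/18 = 28, 252×4/18 = 56.
type 1: (14 − 28)²/28 = 196/28 = 7.0000
type 2: (93 − 84)²/84 = 81/84 = 0.9643
type 3: (67 − 56)²/56 = 121/56 = 2.1607
type 4: (28 − 28)²/28 = 0/28 = 0.0000
type 5: (50 − 56)²/56 = 36/56 = 0.6429
Sum = 10.768

10.768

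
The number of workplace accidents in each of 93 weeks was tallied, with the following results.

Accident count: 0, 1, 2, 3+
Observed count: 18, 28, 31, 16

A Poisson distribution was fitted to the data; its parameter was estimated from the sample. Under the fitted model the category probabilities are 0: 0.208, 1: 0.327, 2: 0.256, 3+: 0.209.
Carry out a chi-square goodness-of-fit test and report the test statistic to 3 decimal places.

Expected counts E_i = n·p_i: 93×0.208 = 19.344, 93×0.327 = 30.411, 93×0.256 = 23.808, 93×0.209 = 19.437.
cat         O        E   (O−E)²/E
0          18   19.344     0.0934
1          28   30.411     0.1911
2          31   23.808     2.1726
3+         16   19.437     0.6078
Sum = 3.065

3.065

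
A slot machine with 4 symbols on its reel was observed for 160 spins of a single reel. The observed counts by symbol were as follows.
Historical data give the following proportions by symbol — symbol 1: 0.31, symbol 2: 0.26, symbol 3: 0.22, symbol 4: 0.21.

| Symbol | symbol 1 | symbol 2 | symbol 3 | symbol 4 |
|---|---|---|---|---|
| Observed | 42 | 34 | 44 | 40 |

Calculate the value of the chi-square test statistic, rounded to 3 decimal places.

Expected counts E_i = n·p_i: 160×0.31 = 49.6, 160×0.26 = 41.6, 160×0.22 = 35.2, 160×0.21 = 33.6.
symbol 1: (42 − 49.6)²/49.6 = 57.76/49.6 = 1.1645
symbol 2: (34 − 41.6)²/41.6 = 57.76/41.6 = 1.3885
symbol 3: (44 − 35.2)²/35.2 = 77.44/35.2 = 2.2000
symbol 4: (40 − 33.6)²/33.6 = 40.96/33.6 = 1.2190
Sum = 5.972

5.972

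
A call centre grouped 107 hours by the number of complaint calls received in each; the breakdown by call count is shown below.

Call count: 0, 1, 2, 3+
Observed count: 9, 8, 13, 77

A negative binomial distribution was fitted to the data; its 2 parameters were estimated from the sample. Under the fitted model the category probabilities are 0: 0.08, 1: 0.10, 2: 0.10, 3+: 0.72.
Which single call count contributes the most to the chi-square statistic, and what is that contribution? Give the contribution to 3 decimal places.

Expected counts E_i = n·p_i: 107×0.08 = 8.56, 107×0.10 = 10.7, 107×0.10 = 10.7, 107×0.72 = 77.04.
0: (9 − 8.56)²/8.56 = 0.1936/8.56 = 0.0226
1: (8 − 10.7)²/10.7 = 7.29/10.7 = 0.6813
2: (13 − 10.7)²/10.7 = 5.29/10.7 = 0.4944
3+: (77 − 77.04)²/77.04 = 0.0016/77.04 = 0.0000
The largest term is for 1: 0.681.

1, 0.681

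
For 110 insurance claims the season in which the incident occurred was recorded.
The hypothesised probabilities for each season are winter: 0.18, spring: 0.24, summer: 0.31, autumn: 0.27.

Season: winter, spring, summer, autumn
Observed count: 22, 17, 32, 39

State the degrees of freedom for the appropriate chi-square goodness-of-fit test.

3

There are k = 4 categories and no parameters were estimated from the data, so df = 4 − 1 = 3.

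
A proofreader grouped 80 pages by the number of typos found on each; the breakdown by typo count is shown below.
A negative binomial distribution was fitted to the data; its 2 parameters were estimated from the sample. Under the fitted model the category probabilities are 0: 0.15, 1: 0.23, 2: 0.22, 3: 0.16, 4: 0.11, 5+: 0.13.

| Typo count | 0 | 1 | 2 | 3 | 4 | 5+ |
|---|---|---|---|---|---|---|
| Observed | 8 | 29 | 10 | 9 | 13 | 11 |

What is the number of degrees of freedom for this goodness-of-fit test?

3

There are k = 6 categories and 2 parameters estimated from the data, so df = 6 − 1 − 2 = 3.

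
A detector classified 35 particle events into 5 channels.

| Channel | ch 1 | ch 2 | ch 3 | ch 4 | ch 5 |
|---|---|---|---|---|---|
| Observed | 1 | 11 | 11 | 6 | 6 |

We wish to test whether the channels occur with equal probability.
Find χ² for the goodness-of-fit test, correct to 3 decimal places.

Expected count for each of the 5 categories: 35/5 = 7.
ch 1: (1 − 7)²/7 = 36/7 = 5.1429
ch 2: (11 − 7)²/7 = 16/7 = 2.2857
ch 3: (11 − 7)²/7 = 16/7 = 2.2857
ch 4: (6 − 7)²/7 = 1/7 = 0.1429
ch 5: (6 − 7)²/7 = 1/7 = 0.1429
Sum = 10.000

10.000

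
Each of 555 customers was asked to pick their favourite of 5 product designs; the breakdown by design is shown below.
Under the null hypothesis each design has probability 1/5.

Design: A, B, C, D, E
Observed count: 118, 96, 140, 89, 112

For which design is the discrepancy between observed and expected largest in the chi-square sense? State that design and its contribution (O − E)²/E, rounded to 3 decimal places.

Expected count for each of the 5 categories: 555/5 = 111.
cat         O        E   (O−E)²/E
A         118      111     0.4414
B          96      111     2.0270
C         140      111     7.5766
D          89      111     4.3604
E         112      111     0.0090
The largest term is for C: 7.577.

C, 7.577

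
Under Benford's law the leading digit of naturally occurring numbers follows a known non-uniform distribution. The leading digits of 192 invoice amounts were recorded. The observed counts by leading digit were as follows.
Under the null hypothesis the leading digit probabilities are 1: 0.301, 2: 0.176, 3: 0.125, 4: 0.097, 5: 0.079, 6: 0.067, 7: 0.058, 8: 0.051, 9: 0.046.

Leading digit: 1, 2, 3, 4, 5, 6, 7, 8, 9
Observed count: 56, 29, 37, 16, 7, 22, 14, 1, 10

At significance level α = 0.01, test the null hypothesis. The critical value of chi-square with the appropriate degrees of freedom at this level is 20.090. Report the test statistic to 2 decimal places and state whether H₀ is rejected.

Expected counts E_i = n·p_i: 192×0.301 = 57.792, 192×0.176 = 33.792, 192×0.125 = 24, 192×0.097 = 18.624, 192×0.079 = 15.168, 192×0.067 = 12.864, 192×0.058 = 11.136, 192×0.051 = 9.792, 192×0.046 = 8.832.
1: (56 − 57.792)²/57.792 = 3.211264/57.792 = 0.056
2: (29 − 33.792)²/33.792 = 22.963264/33.792 = 0.680
3: (37 − 24)²/24 = 169/24 = 7.042
4: (16 − 18.624)²/18.624 = 6.885376/18.624 = 0.370
5: (7 − 15.168)²/15.168 = 66.716224/15.168 = 4.398
6: (22 − 12.864)²/12.864 = 83.466496/12.864 = 6.488
7: (14 − 11.136)²/11.136 = 8.202496/11.136 = 0.737
8: (1 − 9.792)²/9.792 = 77.299264/9.792 = 7.894
9: (10 − 8.832)²/8.832 = 1.364224/8.832 = 0.154
Sum = 27.82
df = 8. Since 27.82 > 20.090, we reject H₀.

27.82; reject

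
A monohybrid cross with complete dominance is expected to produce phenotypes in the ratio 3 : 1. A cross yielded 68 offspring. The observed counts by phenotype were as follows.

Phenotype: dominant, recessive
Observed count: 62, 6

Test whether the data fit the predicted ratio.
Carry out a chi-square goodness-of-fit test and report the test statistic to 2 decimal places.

9.49

Ratio total = 4. Expected counts: 68×3/4 = 51, 68×1/4 = 17.
dominant: (62 − 51)²/51 = 121/51 = 2.373
recessive: (6 − 17)²/17 = 121/17 = 7.118
Sum = 9.49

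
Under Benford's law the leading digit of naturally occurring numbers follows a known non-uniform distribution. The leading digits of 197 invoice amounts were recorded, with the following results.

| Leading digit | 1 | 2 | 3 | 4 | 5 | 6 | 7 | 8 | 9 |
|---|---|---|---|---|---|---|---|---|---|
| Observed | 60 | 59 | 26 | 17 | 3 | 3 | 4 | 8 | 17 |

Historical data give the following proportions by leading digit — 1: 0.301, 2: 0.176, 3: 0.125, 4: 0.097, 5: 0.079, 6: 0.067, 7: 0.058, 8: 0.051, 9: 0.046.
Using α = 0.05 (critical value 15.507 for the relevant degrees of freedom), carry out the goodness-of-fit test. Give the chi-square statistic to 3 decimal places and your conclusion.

Expected counts E_i = n·p_i: 197×0.301 = 59.297, 197×0.176 = 34.672, 197×0.125 = 24.625, 197×0.097 = 19.109, 197×0.079 = 15.563, 197×0.067 = 13.199, 197×0.058 = 11.426, 197×0.051 = 10.047, 197×0.046 = 9.062.
1: (60 − 59.297)²/59.297 = 0.494209/59.297 = 0.0083
2: (59 − 34.672)²/34.672 = 591.851584/34.672 = 17.0700
3: (26 − 24.625)²/24.625 = 1.890625/24.625 = 0.0768
4: (17 − 19.109)²/19.109 = 4.447881/19.109 = 0.2328
5: (3 − 15.563)²/15.563 = 157.828969/15.563 = 10.1413
6: (3 − 13.199)²/13.199 = 104.019601/13.199 = 7.8809
7: (4 − 11.426)²/11.426 = 55.145476/11.426 = 4.8263
8: (8 − 10.047)²/10.047 = 4.190209/10.047 = 0.4171
9: (17 − 9.062)²/9.062 = 63.011844/9.062 = 6.9534
Sum = 47.607
df = 8. Since 47.607 > 15.507, we reject H₀.

47.607; reject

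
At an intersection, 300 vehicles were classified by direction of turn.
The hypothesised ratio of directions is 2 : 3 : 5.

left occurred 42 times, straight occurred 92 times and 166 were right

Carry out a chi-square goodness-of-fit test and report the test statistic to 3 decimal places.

7.151

Ratio total = 10. Expected counts: 300×2/10 = 60, 300×3/10 = 90, 300×5/10 = 150.
left: (42 − 60)²/60 = 324/60 = 5.4000
straight: (92 − 90)²/90 = 4/90 = 0.0444
right: (166 − 150)²/150 = 256/150 = 1.7067
Sum = 7.151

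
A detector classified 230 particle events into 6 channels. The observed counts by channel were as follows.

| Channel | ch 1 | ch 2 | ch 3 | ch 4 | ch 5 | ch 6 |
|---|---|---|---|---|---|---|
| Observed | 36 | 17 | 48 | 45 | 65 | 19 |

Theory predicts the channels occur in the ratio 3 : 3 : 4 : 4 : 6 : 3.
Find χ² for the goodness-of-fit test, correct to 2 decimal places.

13.51

Ratio total = 23. Expected counts: 230×3/23 = 30, 230×3/23 = 30, 230×4/23 = 40, 230×4/23 = 40, 230×6/23 = 60, 230×3/23 = 30.
ch 1: (36 − 30)²/30 = 36/30 = 1.200
ch 2: (17 − 30)²/30 = 169/30 = 5.633
ch 3: (48 − 40)²/40 = 64/40 = 1.600
ch 4: (45 − 40)²/40 = 25/40 = 0.625
ch 5: (65 − 60)²/60 = 25/60 = 0.417
ch 6: (19 − 30)²/30 = 121/30 = 4.033
Sum = 13.51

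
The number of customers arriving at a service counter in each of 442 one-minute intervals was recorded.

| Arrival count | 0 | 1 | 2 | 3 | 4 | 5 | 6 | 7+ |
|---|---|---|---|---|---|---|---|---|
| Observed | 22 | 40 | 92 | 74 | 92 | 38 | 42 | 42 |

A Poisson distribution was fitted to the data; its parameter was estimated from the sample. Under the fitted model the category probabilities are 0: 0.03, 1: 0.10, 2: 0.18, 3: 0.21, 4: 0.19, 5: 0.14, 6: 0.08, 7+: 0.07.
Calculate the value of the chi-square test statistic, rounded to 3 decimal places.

27.103

Expected counts E_i = n·p_i: 442×0.03 = 13.26, 442×0.10 = 44.2, 442×0.18 = 79.56, 442×0.21 = 92.82, 442×0.19 = 83.98, 442×0.14 = 61.88, 442×0.08 = 35.36, 442×0.07 = 30.94.
cat         O        E   (O−E)²/E
0          22    13.26     5.7608
1          40     44.2     0.3991
2          92    79.56     1.9451
3          74    92.82     3.8159
4          92    83.98     0.7659
5          38    61.88     9.2155
6          42    35.36     1.2469
7+         42    30.94     3.9536
Sum = 27.103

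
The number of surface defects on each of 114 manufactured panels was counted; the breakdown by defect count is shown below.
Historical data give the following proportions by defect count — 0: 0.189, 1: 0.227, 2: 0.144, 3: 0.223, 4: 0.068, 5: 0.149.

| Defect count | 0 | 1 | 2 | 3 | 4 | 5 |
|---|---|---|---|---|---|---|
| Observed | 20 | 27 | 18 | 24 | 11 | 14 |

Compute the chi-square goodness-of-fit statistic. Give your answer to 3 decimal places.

2.278

Expected counts E_i = n·p_i: 114×0.189 = 21.546, 114×0.227 = 25.878, 114×0.144 = 16.416, 114×0.223 = 25.422, 114×0.068 = 7.752, 114×0.149 = 16.986.
cat         O        E   (O−E)²/E
0          20   21.546     0.1109
1          27   25.878     0.0486
2          18   16.416     0.1528
3          24   25.422     0.0795
4          11    7.752     1.3609
5          14   16.986     0.5249
Sum = 2.278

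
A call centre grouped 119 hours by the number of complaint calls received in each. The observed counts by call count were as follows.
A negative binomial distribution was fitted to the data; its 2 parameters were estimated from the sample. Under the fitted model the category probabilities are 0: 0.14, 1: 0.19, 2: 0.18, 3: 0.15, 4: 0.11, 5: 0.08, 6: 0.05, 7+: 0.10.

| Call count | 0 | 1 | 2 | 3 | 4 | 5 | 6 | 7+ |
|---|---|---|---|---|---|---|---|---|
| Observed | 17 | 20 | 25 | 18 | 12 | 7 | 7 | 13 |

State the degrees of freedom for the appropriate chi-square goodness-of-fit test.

There are k = 8 categories and 2 parameters estimated from the data, so df = 8 − 1 − 2 = 5.

5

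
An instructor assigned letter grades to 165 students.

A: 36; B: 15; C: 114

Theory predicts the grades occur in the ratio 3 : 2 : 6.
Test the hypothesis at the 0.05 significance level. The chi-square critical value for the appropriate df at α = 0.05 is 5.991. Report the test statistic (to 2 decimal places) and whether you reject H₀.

15.70; reject

Ratio total = 11. Expected counts: 165×3/11 = 45, 165×2/11 = 30, 165×6/11 = 90.
A: (36 − 45)²/45 = 81/45 = 1.800
B: (15 − 30)²/30 = 225/30 = 7.500
C: (114 − 90)²/90 = 576/90 = 6.400
Sum = 15.70
df = 2. Since 15.70 > 5.991, we reject H₀.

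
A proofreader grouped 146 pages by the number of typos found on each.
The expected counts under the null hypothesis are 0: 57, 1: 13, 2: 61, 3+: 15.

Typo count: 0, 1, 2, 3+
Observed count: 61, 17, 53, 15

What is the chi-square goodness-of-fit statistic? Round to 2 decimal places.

cat         O        E   (O−E)²/E
0          61       57      0.281
1          17       13      1.231
2          53       61      1.049
3+         15       15      0.000
Sum = 2.56

2.56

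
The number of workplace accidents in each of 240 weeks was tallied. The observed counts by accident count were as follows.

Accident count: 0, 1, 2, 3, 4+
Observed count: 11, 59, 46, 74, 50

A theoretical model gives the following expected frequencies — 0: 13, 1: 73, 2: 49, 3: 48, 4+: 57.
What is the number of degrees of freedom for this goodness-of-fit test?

4

There are k = 5 categories and no parameters were estimated from the data, so df = 5 − 1 = 4.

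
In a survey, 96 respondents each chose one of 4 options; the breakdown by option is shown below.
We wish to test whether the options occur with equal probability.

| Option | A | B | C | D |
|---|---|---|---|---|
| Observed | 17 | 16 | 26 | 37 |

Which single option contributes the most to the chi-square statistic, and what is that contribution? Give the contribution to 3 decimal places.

D, 7.042

Expected count for each of the 4 categories: 96/4 = 24.
χ² = (17−24)²/24 + (16−24)²/24 + (26−24)²/24 + (37−24)²/24
   = 2.0417 + 2.6667 + 0.1667 + 7.0417
The largest term is for D: 7.042.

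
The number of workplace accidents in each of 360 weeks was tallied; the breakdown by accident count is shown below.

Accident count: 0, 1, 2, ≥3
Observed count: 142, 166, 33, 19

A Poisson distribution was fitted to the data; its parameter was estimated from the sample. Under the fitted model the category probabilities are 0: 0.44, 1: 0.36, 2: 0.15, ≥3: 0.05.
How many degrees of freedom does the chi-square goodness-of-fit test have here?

There are k = 4 categories and 1 parameter estimated from the data, so df = 4 − 1 − 1 = 2.

2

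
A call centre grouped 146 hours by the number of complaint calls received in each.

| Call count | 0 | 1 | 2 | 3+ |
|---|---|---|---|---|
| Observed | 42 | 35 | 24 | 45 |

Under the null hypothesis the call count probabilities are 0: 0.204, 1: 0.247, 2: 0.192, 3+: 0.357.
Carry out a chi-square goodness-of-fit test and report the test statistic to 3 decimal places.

6.595

Expected counts E_i = n·p_i: 146×0.204 = 29.784, 146×0.247 = 36.062, 146×0.192 = 28.032, 146×0.357 = 52.122.
χ² = (42−29.784)²/29.784 + (35−36.062)²/36.062 + (24−28.032)²/28.032 + (45−52.122)²/52.122
   = 5.0104 + 0.0313 + 0.5799 + 0.9732
Sum = 6.595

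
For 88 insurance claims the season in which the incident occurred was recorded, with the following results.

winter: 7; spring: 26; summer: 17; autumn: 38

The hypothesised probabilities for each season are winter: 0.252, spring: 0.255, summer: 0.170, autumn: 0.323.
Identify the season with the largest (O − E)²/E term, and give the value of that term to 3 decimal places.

Expected counts E_i = n·p_i: 88×0.252 = 22.176, 88×0.255 = 22.44, 88×0.170 = 14.96, 88×0.323 = 28.424.
winter: (7 − 22.176)²/22.176 = 230.310976/22.176 = 10.3856
spring: (26 − 22.44)²/22.44 = 12.6736/22.44 = 0.5648
summer: (17 − 14.96)²/14.96 = 4.1616/14.96 = 0.2782
autumn: (38 − 28.424)²/28.424 = 91.699776/28.424 = 3.2261
The largest term is for winter: 10.386.

winter, 10.386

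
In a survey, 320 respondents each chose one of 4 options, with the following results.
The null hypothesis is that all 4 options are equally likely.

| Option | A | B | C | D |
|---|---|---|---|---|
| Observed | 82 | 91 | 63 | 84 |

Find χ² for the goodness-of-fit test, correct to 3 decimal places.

5.375

Under H₀ each category has probability 1/4, so each expected count is 320/4 = 80.
cat         O        E   (O−E)²/E
A          82       80     0.0500
B          91       80     1.5125
C          63       80     3.6125
D          84       80     0.2000
Sum = 5.375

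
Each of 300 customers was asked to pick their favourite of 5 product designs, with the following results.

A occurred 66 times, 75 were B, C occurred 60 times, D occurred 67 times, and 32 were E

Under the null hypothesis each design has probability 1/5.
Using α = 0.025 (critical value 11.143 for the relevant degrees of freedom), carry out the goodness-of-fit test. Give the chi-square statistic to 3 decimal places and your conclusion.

18.233; reject

Under H₀ each category has probability 1/5, so each expected count is 300/5 = 60.
cat         O        E   (O−E)²/E
A          66       60     0.6000
B          75       60     3.7500
C          60       60     0.0000
D          67       60     0.8167
E          32       60    13.0667
Sum = 18.233
df = 4. Since 18.233 > 11.143, we reject H₀.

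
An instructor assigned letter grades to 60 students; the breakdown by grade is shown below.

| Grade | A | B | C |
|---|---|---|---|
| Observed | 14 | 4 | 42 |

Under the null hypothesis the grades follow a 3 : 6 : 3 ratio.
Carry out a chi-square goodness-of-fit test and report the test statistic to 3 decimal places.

Ratio total = 12. Expected counts: 60×3/12 = 15, 60×6/12 = 30, 60×3/12 = 15.
cat         O        E   (O−E)²/E
A          14       15     0.0667
B           4       30    22.5333
C          42       15    48.6000
Sum = 71.200

71.200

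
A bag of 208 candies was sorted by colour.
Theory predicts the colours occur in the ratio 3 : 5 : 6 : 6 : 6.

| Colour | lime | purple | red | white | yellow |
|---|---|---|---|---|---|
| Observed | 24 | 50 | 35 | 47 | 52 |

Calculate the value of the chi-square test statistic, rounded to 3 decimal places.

Ratio total = 26. Expected counts: 208×3/26 = 24, 208×5/26 = 40, 208×6/26 = 48, 208×6/26 = 48, 208×6/26 = 48.
χ² = (24−24)²/24 + (50−40)²/40 + (35−48)²/48 + (47−48)²/48 + (52−48)²/48
   = 0.0000 + 2.5000 + 3.5208 + 0.0208 + 0.3333
Sum = 6.375

6.375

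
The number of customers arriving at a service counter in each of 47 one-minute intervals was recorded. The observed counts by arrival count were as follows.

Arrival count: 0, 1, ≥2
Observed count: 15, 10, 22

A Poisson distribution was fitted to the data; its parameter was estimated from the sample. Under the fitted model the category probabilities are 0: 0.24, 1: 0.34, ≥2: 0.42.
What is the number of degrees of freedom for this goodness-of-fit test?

1

There are k = 3 categories and 1 parameter estimated from the data, so df = 3 − 1 − 1 = 1.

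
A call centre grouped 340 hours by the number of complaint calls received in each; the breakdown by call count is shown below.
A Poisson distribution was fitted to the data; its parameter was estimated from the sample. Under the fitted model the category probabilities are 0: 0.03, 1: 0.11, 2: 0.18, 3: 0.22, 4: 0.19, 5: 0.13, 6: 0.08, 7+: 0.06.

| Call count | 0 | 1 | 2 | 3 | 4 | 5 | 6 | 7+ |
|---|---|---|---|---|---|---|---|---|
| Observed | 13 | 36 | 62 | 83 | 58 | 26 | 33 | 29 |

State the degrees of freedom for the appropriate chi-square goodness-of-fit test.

6

There are k = 8 categories and 1 parameter estimated from the data, so df = 8 − 1 − 1 = 6.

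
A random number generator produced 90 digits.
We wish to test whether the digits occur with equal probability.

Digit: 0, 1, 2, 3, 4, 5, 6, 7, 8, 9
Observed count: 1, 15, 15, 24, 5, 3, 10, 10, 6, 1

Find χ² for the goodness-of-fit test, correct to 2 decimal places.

54.22

Under H₀ each category has probability 1/10, so each expected count is 90/10 = 9.
χ² = (1−9)²/9 + (15−9)²/9 + (15−9)²/9 + (24−9)²/9 + (5−9)²/9 + (3−9)²/9 + (10−9)²/9 + (10−9)²/9 + (6−9)²/9 + (1−9)²/9
   = 7.111 + 4.000 + 4.000 + 25.000 + 1.778 + 4.000 + 0.111 + 0.111 + 1.000 + 7.111
Sum = 54.22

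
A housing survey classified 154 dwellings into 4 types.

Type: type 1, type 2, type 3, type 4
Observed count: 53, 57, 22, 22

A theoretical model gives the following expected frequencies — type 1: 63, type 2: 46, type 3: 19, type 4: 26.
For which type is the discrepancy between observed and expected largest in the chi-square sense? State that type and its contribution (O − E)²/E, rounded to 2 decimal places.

cat         O        E   (O−E)²/E
type 1     53       63      1.587
type 2     57       46      2.630
type 3     22       19      0.474
type 4     22       26      0.615
The largest term is for type 2: 2.63.

type 2, 2.63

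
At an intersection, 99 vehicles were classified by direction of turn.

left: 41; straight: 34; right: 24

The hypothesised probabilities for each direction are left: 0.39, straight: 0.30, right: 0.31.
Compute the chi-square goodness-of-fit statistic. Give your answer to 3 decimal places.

2.229

Expected counts E_i = n·p_i: 99×0.39 = 38.61, 99×0.30 = 29.7, 99×0.31 = 30.69.
left: (41 − 38.61)²/38.61 = 5.7121/38.61 = 0.1479
straight: (34 − 29.7)²/29.7 = 18.49/29.7 = 0.6226
right: (24 − 30.69)²/30.69 = 44.7561/30.69 = 1.4583
Sum = 2.229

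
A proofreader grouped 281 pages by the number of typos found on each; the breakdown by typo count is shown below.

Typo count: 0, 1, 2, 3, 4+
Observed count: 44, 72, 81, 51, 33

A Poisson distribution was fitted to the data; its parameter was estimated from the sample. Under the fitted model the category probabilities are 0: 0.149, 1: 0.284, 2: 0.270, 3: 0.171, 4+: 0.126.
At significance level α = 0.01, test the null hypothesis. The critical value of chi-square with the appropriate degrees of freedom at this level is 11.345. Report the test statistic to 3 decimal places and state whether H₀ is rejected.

1.563; do not reject

Expected counts E_i = n·p_i: 281×0.149 = 41.869, 281×0.284 = 79.804, 281×0.270 = 75.87, 281×0.171 = 48.051, 281×0.126 = 35.406.
cat         O        E   (O−E)²/E
0          44   41.869     0.1085
1          72   79.804     0.7631
2          81    75.87     0.3469
3          51   48.051     0.1810
4+         33   35.406     0.1635
Sum = 1.563
df = 3. Since 1.563 < 11.345, we do not reject H₀.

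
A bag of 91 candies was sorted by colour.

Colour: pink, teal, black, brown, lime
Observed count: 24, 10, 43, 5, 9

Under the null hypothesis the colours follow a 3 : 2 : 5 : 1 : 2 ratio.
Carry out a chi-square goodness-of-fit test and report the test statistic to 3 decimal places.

5.757

Ratio total = 13. Expected counts: 91×3/13 = 21, 91×2/13 = 14, 91×5/13 = 35, 91×1/13 = 7, 91×2/13 = 14.
χ² = (24−21)²/21 + (10−14)²/14 + (43−35)²/35 + (5−7)²/7 + (9−14)²/14
   = 0.4286 + 1.1429 + 1.8286 + 0.5714 + 1.7857
Sum = 5.757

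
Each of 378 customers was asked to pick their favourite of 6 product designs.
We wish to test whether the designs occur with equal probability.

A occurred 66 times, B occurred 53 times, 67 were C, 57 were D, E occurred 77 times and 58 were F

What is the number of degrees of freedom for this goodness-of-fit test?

5

There are k = 6 categories and no parameters were estimated from the data, so df = 6 − 1 = 5.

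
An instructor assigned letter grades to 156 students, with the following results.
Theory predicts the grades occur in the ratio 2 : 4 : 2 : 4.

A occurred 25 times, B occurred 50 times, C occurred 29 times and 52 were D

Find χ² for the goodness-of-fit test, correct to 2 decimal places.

0.46

Ratio total = 12. Expected counts: 156×2/12 = 26, 156×4/12 = 52, 156×2/12 = 26, 156×4/12 = 52.
cat         O        E   (O−E)²/E
A          25       26      0.038
B          50       52      0.077
C          29       26      0.346
D          52       52      0.000
Sum = 0.46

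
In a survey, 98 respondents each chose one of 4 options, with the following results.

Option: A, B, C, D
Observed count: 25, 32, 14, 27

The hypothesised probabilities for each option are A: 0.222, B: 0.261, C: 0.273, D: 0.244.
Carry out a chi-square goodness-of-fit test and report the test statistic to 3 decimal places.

Expected counts E_i = n·p_i: 98×0.222 = 21.756, 98×0.261 = 25.578, 98×0.273 = 26.754, 98×0.244 = 23.912.
A: (25 − 21.756)²/21.756 = 10.523536/21.756 = 0.4837
B: (32 − 25.578)²/25.578 = 41.242084/25.578 = 1.6124
C: (14 − 26.754)²/26.754 = 162.664516/26.754 = 6.0800
D: (27 − 23.912)²/23.912 = 9.535744/23.912 = 0.3988
Sum = 8.575

8.575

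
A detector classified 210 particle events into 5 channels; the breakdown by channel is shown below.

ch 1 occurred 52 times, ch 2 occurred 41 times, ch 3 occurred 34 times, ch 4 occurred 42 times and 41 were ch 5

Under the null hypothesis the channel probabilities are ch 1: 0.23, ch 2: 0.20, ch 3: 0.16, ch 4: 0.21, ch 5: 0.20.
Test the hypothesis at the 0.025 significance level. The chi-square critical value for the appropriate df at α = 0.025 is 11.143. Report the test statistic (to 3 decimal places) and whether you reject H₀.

0.436; do not reject

Expected counts E_i = n·p_i: 210×0.23 = 48.3, 210×0.20 = 42, 210×0.16 = 33.6, 210×0.21 = 44.1, 210×0.20 = 42.
χ² = (52−48.3)²/48.3 + (41−42)²/42 + (34−33.6)²/33.6 + (42−44.1)²/44.1 + (41−42)²/42
   = 0.2834 + 0.0238 + 0.0048 + 0.1000 + 0.0238
Sum = 0.436
df = 4. Since 0.436 < 11.143, we do not reject H₀.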